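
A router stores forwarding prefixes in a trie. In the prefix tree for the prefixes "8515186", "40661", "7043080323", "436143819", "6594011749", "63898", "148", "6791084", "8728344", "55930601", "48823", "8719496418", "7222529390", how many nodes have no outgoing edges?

13

Leaves are exactly the stored words that no other stored word extends.
Those words: "148", "40661", "436143819", "48823", "55930601", "63898", "6594011749", "6791084", "7043080323", "7222529390", "8515186", "8719496418", "8728344"
Leaf count: 13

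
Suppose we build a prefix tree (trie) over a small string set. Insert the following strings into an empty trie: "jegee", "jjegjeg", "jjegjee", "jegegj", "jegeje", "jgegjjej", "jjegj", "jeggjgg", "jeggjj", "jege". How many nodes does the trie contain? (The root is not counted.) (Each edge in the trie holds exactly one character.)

Trace insertions, counting only characters that open a new branch:
  "jegee" → 5 new (j, e, g, e, e)
  "jjegjeg" → prefix "j" already present; 6 new (j, e, g, j, e, g)
  "jjegjee" → prefix "jjegje" already present; 1 new (e)
  "jegegj" → prefix "jege" already present; 2 new (g, j)
  "jegeje" → prefix "jege" already present; 2 new (j, e)
  "jgegjjej" → prefix "j" already present; 7 new (g, e, g, j, j, e, j)
  "jjegj" → prefix "jjegj" already present; 0 new (none)
  "jeggjgg" → prefix "jeg" already present; 4 new (g, j, g, g)
  "jeggjj" → prefix "jeggj" already present; 1 new (j)
  "jege" → prefix "jege" already present; 0 new (none)
Total nodes = 5 + 6 + 1 + 2 + 2 + 7 + 0 + 4 + 1 + 0 = 28

28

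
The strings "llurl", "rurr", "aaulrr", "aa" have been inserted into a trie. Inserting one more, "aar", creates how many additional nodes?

"aa" is already a path in the trie; the remaining "r" must be added.
New nodes needed: |"aar"| − 2 = 3 − 2 = 1.

1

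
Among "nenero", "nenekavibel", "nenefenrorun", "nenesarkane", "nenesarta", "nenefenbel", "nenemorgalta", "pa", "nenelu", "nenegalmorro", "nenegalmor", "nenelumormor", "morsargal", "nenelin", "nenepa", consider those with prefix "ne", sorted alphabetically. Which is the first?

Filter for "ne…" and sort: "nenefenbel", "nenefenrorun", "nenegalmor", "nenegalmorro", "nenekavibel", "nenelin", "nenelu", "nenelumormor", "nenemorgalta", "nenepa", "nenero", "nenesarkane", "nenesarta"
The 1st is nenefenbel.

nenefenbel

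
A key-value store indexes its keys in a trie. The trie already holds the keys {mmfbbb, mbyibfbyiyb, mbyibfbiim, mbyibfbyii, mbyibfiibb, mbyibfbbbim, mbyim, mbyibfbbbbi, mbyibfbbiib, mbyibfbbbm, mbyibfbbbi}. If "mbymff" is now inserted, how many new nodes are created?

3

The longest prefix of "mbymff" already in the trie is "mby" (length 3).
So 6 − 3 = 3 new nodes.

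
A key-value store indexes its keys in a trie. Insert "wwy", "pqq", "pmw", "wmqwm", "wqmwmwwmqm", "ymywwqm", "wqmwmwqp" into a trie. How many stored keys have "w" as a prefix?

4

Walk to "w"; the words in its subtree are exactly those with that prefix.
Words under "w": wmqwm, wqmwmwqp, wqmwmwwmqm, wwy
Count: 4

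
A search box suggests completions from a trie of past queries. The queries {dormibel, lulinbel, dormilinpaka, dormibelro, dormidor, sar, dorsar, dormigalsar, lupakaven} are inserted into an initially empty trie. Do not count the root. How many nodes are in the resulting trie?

Trace insertions, counting only characters that open a new branch:
  "dormibel" → 8 new (d, o, r, m, i, b, e, l)
  "lulinbel" → 8 new (l, u, l, i, n, b, e, l)
  "dormilinpaka" → prefix "dormi" already present; 7 new (l, i, n, p, a, k, a)
  "dormibelro" → prefix "dormibel" already present; 2 new (r, o)
  "dormidor" → prefix "dormi" already present; 3 new (d, o, r)
  "sar" → 3 new (s, a, r)
  "dorsar" → prefix "dor" already present; 3 new (s, a, r)
  "dormigalsar" → prefix "dormi" already present; 6 new (g, a, l, s, a, r)
  "lupakaven" → prefix "lu" already present; 7 new (p, a, k, a, v, e, n)
Total nodes = 8 + 8 + 7 + 2 + 3 + 3 + 3 + 6 + 7 = 47

47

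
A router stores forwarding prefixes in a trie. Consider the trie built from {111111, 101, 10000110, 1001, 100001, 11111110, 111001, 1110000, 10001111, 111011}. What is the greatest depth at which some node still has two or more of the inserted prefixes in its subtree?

6

The deepest shared node is where two words last agree before diverging.
e.g. "100001" and "10000110" share the prefix "100001" of length 6; no pair shares a longer one.
Longest shared-prefix length: 6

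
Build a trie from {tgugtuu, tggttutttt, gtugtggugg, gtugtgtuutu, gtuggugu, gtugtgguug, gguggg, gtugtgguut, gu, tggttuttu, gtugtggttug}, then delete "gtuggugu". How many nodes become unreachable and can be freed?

A node on "gtuggugu"'s path can go only if nothing else ends at it or branches off below it.
The suffix "gugu" (4 nodes) is used only by "gtuggugu"; the node for "gtug" still has the child "t", so pruning stops there.
Nodes removed: 4

4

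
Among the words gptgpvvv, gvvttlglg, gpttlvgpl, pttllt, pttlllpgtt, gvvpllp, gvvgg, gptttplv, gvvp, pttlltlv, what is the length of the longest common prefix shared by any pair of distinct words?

Look for the deepest trie node that still has at least two words in its subtree.
"pttllt" and "pttlltlv" agree on "pttllt" (6 characters) before diverging; nothing deeper is shared.
Longest shared-prefix length: 6

6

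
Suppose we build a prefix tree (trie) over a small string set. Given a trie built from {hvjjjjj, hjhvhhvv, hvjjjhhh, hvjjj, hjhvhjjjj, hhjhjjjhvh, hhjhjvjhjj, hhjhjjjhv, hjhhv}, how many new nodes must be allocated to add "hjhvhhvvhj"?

"hjhvhhvv" is already a path in the trie; the remaining "hj" must be added.
So 10 − 8 = 2 new nodes.

2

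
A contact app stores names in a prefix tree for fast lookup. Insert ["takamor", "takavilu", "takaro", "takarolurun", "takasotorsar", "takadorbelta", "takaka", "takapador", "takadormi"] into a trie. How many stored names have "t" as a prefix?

Filter for entries beginning with "t":
Words under "t": takadorbelta, takadormi, takaka, takamor, takapador, takaro, takarolurun, takasotorsar, takavilu
Count: 9

9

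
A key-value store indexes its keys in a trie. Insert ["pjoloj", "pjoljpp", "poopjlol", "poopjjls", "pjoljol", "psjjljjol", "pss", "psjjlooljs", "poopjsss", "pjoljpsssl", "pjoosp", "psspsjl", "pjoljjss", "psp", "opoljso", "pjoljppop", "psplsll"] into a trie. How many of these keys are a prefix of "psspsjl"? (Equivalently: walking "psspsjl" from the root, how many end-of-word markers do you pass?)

2

Check each prefix of "psspsjl" against the stored set — each match is an end-marker on the path.
Prefixes of the query that are stored words: "pss", "psspsjl"
Count: 2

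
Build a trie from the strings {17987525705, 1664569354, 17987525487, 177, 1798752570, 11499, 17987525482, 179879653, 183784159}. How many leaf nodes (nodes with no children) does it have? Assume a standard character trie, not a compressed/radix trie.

8

A leaf is a node with no children — equivalently, the end of a word that is not a proper prefix of any other stored word.
Those words: "11499", "1664569354", "177", "17987525482", "17987525487", "17987525705", "179879653", "183784159"
Leaf count: 8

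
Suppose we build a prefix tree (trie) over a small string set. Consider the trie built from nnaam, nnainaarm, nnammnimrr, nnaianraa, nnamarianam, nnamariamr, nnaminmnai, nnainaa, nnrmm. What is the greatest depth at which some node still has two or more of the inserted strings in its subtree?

The deepest shared node is where two words last agree before diverging.
e.g. "nnamariamr" and "nnamarianam" share the prefix "nnamaria" of length 8; no pair shares a longer one.
Longest shared-prefix length: 8

8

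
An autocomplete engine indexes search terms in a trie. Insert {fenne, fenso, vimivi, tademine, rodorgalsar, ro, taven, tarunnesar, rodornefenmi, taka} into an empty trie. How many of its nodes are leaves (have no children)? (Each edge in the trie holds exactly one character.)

A leaf is a node with no children — equivalently, the end of a word that is not a proper prefix of any other stored word.
Those words: "fenne", "fenso", "rodorgalsar", "rodornefenmi", "tademine", "taka", "tarunnesar", "taven", "vimivi"
Leaf count: 9

9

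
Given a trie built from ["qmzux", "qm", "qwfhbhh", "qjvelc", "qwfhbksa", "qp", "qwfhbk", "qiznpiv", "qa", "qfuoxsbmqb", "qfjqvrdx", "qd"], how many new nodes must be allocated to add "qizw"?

The longest prefix of "qizw" already in the trie is "qiz" (length 3).
New nodes needed: |"qizw"| − 3 = 4 − 3 = 1.

1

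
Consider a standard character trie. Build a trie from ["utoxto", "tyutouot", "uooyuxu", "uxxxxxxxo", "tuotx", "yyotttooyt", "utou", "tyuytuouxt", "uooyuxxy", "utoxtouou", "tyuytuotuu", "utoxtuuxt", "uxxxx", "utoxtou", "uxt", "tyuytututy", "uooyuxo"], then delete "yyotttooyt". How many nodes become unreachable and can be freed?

10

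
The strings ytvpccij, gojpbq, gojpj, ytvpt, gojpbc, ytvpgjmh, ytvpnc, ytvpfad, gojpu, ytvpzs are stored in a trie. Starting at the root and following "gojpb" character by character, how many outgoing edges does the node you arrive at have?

Walk "gojpb" from the root, arriving at one node.
Distinct next characters after "gojpb": c, q.
That node has 2 child edges.

2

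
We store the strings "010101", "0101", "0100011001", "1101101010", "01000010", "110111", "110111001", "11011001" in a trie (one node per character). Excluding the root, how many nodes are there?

Trie structure (* marks end of a word):
(root)
├─ 0
│  └─ 1
│     └─ 0
│        ├─ 0
│        │  └─ 0
│        │     ├─ 0
│        │     │  └─ 1
│        │     │     └─ 0 *
│        │     └─ 1
│        │        └─ 1
│        │           └─ 0
│        │              └─ 0
│        │                 └─ 1 *
│        └─ 1 *
│           └─ 0
│              └─ 1 *
└─ 1
   └─ 1
      └─ 0
         └─ 1
            └─ 1
               ├─ 0
               │  ├─ 0
               │  │  └─ 1 *
               │  └─ 1
               │     └─ 0
               │        └─ 1
               │           └─ 0 *
               └─ 1 *
                  └─ 0
                     └─ 0
                        └─ 1 *
Counting every labelled node above: 32.

32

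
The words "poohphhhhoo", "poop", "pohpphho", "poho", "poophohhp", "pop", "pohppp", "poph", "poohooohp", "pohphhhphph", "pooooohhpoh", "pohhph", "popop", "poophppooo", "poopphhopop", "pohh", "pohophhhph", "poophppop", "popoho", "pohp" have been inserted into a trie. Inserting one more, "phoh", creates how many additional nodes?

3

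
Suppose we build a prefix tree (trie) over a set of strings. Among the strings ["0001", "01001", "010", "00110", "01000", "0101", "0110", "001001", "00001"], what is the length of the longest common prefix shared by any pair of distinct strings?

The deepest shared node is where two words last agree before diverging.
"01000" and "01001" agree on "0100" (4 characters) before diverging; nothing deeper is shared.
Longest shared-prefix length: 4

4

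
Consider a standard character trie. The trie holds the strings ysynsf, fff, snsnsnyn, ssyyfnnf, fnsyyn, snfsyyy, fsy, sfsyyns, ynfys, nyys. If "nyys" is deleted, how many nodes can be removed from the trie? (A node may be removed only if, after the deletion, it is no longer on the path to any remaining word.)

A node on "nyys"'s path can go only if nothing else ends at it or branches off below it.
No other word shares any prefix with "nyys", so all 4 of its nodes go.
Nodes removed: 4

4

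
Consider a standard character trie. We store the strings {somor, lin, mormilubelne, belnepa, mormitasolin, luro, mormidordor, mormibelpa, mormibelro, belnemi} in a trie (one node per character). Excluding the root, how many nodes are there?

52

Count nodes per top-level branch (shared prefixes stored once):
  'b'-branch (belnemi, belnepa): 9 nodes
  'l'-branch (lin, luro): 6 nodes
  'm'-branch (mormibelpa, mormibelro, mormidordor, mormilubelne, mormitasolin): 32 nodes
  's'-branch (somor): 5 nodes
Sum: 52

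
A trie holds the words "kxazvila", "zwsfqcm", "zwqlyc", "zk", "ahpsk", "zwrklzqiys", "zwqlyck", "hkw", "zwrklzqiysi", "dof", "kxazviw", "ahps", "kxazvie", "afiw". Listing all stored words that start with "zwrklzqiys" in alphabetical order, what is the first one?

zwrklzqiys

Words with prefix "zwrklzqiys", in lexicographic order: "zwrklzqiys", "zwrklzqiysi"
The 1st is zwrklzqiys.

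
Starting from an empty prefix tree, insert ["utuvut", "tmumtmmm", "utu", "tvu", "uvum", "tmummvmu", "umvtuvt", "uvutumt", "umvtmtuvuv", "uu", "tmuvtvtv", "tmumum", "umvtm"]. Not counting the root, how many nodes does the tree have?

Insert word by word; a character creates a node only if that edge doesn't already exist:
  "utuvut" → 6 new (u, t, u, v, u, t)
  "tmumtmmm" → 8 new (t, m, u, m, t, m, m, m)
  "utu" → prefix "utu" already present; 0 new (none)
  "tvu" → prefix "t" already present; 2 new (v, u)
  "uvum" → prefix "u" already present; 3 new (v, u, m)
  "tmummvmu" → prefix "tmum" already present; 4 new (m, v, m, u)
  "umvtuvt" → prefix "u" already present; 6 new (m, v, t, u, v, t)
  "uvutumt" → prefix "uvu" already present; 4 new (t, u, m, t)
  "umvtmtuvuv" → prefix "umvt" already present; 6 new (m, t, u, v, u, v)
  "uu" → prefix "u" already present; 1 new (u)
  "tmuvtvtv" → prefix "tmu" already present; 5 new (v, t, v, t, v)
  "tmumum" → prefix "tmum" already present; 2 new (u, m)
  "umvtm" → prefix "umvtm" already present; 0 new (none)
Total nodes = 6 + 8 + 0 + 2 + 3 + 4 + 6 + 4 + 6 + 1 + 5 + 2 + 0 = 47

47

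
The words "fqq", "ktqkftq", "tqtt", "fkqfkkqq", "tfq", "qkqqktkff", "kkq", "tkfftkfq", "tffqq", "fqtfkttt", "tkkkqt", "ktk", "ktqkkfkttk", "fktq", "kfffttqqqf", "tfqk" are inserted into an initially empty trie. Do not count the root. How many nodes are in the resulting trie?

73

For each word, the new-node count is its length minus the longest prefix already in the trie:
  "fqq" → 3 new (f, q, q)
  "ktqkftq" → 7 new (k, t, q, k, f, t, q)
  "tqtt" → 4 new (t, q, t, t)
  "fkqfkkqq" → prefix "f" already present; 7 new (k, q, f, k, k, q, q)
  "tfq" → prefix "t" already present; 2 new (f, q)
  "qkqqktkff" → 9 new (q, k, q, q, k, t, k, f, f)
  "kkq" → prefix "k" already present; 2 new (k, q)
  "tkfftkfq" → prefix "t" already present; 7 new (k, f, f, t, k, f, q)
  "tffqq" → prefix "tf" already present; 3 new (f, q, q)
  "fqtfkttt" → prefix "fq" already present; 6 new (t, f, k, t, t, t)
  "tkkkqt" → prefix "tk" already present; 4 new (k, k, q, t)
  "ktk" → prefix "kt" already present; 1 new (k)
  "ktqkkfkttk" → prefix "ktqk" already present; 6 new (k, f, k, t, t, k)
  "fktq" → prefix "fk" already present; 2 new (t, q)
  "kfffttqqqf" → prefix "k" already present; 9 new (f, f, f, t, t, q, q, q, f)
  "tfqk" → prefix "tfq" already present; 1 new (k)
Total nodes = 3 + 7 + 4 + 7 + 2 + 9 + 2 + 7 + 3 + 6 + 4 + 1 + 6 + 2 + 9 + 1 = 73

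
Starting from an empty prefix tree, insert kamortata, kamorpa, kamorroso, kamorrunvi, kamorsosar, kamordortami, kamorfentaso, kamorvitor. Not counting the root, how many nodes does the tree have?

43

Trace insertions, counting only characters that open a new branch:
  "kamortata" → 9 new (k, a, m, o, r, t, a, t, a)
  "kamorpa" → prefix "kamor" already present; 2 new (p, a)
  "kamorroso" → prefix "kamor" already present; 4 new (r, o, s, o)
  "kamorrunvi" → prefix "kamorr" already present; 4 new (u, n, v, i)
  "kamorsosar" → prefix "kamor" already present; 5 new (s, o, s, a, r)
  "kamordortami" → prefix "kamor" already present; 7 new (d, o, r, t, a, m, i)
  "kamorfentaso" → prefix "kamor" already present; 7 new (f, e, n, t, a, s, o)
  "kamorvitor" → prefix "kamor" already present; 5 new (v, i, t, o, r)
Total nodes = 9 + 2 + 4 + 4 + 5 + 7 + 7 + 5 = 43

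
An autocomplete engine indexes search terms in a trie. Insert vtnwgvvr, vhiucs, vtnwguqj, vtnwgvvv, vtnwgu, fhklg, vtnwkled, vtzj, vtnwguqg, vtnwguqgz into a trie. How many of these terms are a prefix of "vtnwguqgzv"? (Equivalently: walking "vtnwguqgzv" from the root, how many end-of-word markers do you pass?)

3

Walk "vtnwguqgzv" from the root; an end-of-word marker is hit whenever a stored word is a prefix of "vtnwguqgzv".
Prefixes of the query that are stored words: "vtnwgu", "vtnwguqg", "vtnwguqgz"
Count: 3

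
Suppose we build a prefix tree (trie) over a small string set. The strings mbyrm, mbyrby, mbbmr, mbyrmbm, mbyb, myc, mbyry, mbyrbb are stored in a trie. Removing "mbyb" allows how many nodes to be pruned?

1

A node on "mbyb"'s path can go only if nothing else ends at it or branches off below it.
The suffix "b" (1 node) is used only by "mbyb"; the node for "mby" still has the child "r", so pruning stops there.
Nodes removed: 1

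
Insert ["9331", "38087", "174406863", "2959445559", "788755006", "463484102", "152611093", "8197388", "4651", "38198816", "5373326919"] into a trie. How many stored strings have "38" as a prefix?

Filter for entries beginning with "38":
Words under "38": 38087, 38198816
Count: 2

2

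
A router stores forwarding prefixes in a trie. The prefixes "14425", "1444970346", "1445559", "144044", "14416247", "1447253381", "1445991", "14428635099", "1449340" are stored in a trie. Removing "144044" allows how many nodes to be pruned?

Walk "144044" from the leaf back toward the root, removing each node that no remaining word uses.
The suffix "044" (3 nodes) is used only by "144044"; the node for "144" still has the child "2", so pruning stops there.
Nodes removed: 3

3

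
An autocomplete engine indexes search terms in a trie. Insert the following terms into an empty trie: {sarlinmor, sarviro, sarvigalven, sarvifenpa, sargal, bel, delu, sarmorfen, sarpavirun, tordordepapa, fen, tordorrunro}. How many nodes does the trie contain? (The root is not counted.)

For each word, the new-node count is its length minus the longest prefix already in the trie:
  "sarlinmor" → 9 new (s, a, r, l, i, n, m, o, r)
  "sarviro" → prefix "sar" already present; 4 new (v, i, r, o)
  "sarvigalven" → prefix "sarvi" already present; 6 new (g, a, l, v, e, n)
  "sarvifenpa" → prefix "sarvi" already present; 5 new (f, e, n, p, a)
  "sargal" → prefix "sar" already present; 3 new (g, a, l)
  "bel" → 3 new (b, e, l)
  "delu" → 4 new (d, e, l, u)
  "sarmorfen" → prefix "sar" already present; 6 new (m, o, r, f, e, n)
  "sarpavirun" → prefix "sar" already present; 7 new (p, a, v, i, r, u, n)
  "tordordepapa" → 12 new (t, o, r, d, o, r, d, e, p, a, p, a)
  "fen" → 3 new (f, e, n)
  "tordorrunro" → prefix "tordor" already present; 5 new (r, u, n, r, o)
Total nodes = 9 + 4 + 6 + 5 + 3 + 3 + 4 + 6 + 7 + 12 + 3 + 5 = 67

67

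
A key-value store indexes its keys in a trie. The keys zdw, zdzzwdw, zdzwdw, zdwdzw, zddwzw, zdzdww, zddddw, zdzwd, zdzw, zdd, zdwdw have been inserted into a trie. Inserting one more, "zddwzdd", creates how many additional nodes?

Walking "zddwzdd" from the root, the first 5 characters ("zddwz") follow existing edges; "d" is the first miss.
Each of the 2 remaining characters creates one node.

2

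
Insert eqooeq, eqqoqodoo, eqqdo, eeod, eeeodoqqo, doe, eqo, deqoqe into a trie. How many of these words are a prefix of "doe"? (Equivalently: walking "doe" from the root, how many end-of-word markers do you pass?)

1

Traverse "doe" character by character; count nodes along the way that are marked as word ends.
Prefixes of the query that are stored words: "doe"
Count: 1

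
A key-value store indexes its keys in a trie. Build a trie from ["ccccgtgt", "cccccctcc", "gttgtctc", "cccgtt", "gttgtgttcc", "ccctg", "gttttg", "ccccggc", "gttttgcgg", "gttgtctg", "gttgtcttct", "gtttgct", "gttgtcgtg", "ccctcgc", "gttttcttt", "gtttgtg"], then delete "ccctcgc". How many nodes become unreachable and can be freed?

After clearing the end-marker at "ccctcgc", prune upward until reaching a node still needed by another word.
The suffix "cgc" (3 nodes) is used only by "ccctcgc"; the node for "ccct" still has the child "g", so pruning stops there.
Nodes removed: 3

3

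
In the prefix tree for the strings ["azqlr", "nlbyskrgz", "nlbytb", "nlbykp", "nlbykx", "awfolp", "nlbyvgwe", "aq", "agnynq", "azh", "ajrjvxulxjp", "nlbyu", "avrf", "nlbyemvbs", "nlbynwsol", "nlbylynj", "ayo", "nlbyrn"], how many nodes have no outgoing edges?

Leaves are exactly the stored words that no other stored word extends.
Those words: "agnynq", "ajrjvxulxjp", "aq", "avrf", "awfolp", "ayo", "azh", "azqlr", "nlbyemvbs", "nlbykp", "nlbykx", "nlbylynj", "nlbynwsol", "nlbyrn", "nlbyskrgz", "nlbytb", "nlbyu", "nlbyvgwe"
Leaf count: 18

18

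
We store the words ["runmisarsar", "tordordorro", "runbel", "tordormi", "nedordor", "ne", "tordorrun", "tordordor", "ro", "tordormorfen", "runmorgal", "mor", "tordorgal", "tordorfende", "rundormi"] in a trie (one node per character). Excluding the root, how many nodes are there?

65

For each word, the new-node count is its length minus the longest prefix already in the trie:
  "runmisarsar" → 11 new (r, u, n, m, i, s, a, r, s, a, r)
  "tordordorro" → 11 new (t, o, r, d, o, r, d, o, r, r, o)
  "runbel" → prefix "run" already present; 3 new (b, e, l)
  "tordormi" → prefix "tordor" already present; 2 new (m, i)
  "nedordor" → 8 new (n, e, d, o, r, d, o, r)
  "ne" → prefix "ne" already present; 0 new (none)
  "tordorrun" → prefix "tordor" already present; 3 new (r, u, n)
  "tordordor" → prefix "tordordor" already present; 0 new (none)
  "ro" → prefix "r" already present; 1 new (o)
  "tordormorfen" → prefix "tordorm" already present; 5 new (o, r, f, e, n)
  "runmorgal" → prefix "runm" already present; 5 new (o, r, g, a, l)
  "mor" → 3 new (m, o, r)
  "tordorgal" → prefix "tordor" already present; 3 new (g, a, l)
  "tordorfende" → prefix "tordor" already present; 5 new (f, e, n, d, e)
  "rundormi" → prefix "run" already present; 5 new (d, o, r, m, i)
Total nodes = 11 + 11 + 3 + 2 + 8 + 0 + 3 + 0 + 1 + 5 + 5 + 3 + 3 + 5 + 5 = 65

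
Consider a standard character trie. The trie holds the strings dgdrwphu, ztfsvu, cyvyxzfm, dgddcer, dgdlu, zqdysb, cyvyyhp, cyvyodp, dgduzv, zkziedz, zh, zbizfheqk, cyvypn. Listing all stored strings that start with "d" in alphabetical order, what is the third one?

dgdrwphu

DFS of the "d" subtree visits, in order: "dgddcer", "dgdlu", "dgdrwphu", "dgduzv"
The 3rd is dgdrwphu.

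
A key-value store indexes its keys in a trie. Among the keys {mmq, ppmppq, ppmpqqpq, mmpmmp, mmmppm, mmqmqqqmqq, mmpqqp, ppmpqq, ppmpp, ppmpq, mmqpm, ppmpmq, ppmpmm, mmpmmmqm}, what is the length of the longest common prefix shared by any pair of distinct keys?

6

Equivalently: take the maximum, over all pairs, of their longest common prefix length.
"ppmpqq" and "ppmpqqpq" agree on "ppmpqq" (6 characters) before diverging; nothing deeper is shared.
Longest shared-prefix length: 6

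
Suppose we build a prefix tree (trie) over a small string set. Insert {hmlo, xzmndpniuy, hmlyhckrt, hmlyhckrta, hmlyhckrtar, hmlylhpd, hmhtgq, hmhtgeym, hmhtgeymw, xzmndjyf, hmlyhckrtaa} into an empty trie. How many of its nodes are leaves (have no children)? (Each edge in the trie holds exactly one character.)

8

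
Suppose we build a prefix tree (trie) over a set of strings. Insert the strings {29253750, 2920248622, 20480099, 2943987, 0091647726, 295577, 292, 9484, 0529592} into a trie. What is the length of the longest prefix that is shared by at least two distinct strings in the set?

The deepest shared node is where two words last agree before diverging.
e.g. "292" and "2920248622" share the prefix "292" of length 3; no pair shares a longer one.
Longest shared-prefix length: 3

3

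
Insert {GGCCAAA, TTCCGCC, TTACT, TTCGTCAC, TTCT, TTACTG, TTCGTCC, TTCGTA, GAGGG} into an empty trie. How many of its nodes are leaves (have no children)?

8

A leaf is a node with no children — equivalently, the end of a word that is not a proper prefix of any other stored word.
Those words: "GAGGG", "GGCCAAA", "TTACTG", "TTCCGCC", "TTCGTA", "TTCGTCAC", "TTCGTCC", "TTCT"
Leaf count: 8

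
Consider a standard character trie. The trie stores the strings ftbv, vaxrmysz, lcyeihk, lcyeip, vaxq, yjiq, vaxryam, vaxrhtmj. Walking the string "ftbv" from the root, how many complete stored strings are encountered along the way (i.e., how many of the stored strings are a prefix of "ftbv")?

1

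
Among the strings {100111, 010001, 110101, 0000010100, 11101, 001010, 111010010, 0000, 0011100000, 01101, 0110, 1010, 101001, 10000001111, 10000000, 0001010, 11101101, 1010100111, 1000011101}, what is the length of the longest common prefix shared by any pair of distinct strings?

7

The deepest shared node is where two words last agree before diverging.
e.g. "10000000" and "10000001111" share the prefix "1000000" of length 7; no pair shares a longer one.
Longest shared-prefix length: 7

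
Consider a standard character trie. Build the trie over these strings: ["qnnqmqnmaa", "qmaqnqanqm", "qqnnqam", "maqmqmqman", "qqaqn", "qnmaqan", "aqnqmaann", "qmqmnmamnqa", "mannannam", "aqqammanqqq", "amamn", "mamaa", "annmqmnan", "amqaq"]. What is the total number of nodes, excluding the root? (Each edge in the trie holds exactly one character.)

95

Insert word by word; a character creates a node only if that edge doesn't already exist:
  "qnnqmqnmaa" → 10 new (q, n, n, q, m, q, n, m, a, a)
  "qmaqnqanqm" → prefix "q" already present; 9 new (m, a, q, n, q, a, n, q, m)
  "qqnnqam" → prefix "q" already present; 6 new (q, n, n, q, a, m)
  "maqmqmqman" → 10 new (m, a, q, m, q, m, q, m, a, n)
  "qqaqn" → prefix "qq" already present; 3 new (a, q, n)
  "qnmaqan" → prefix "qn" already present; 5 new (m, a, q, a, n)
  "aqnqmaann" → 9 new (a, q, n, q, m, a, a, n, n)
  "qmqmnmamnqa" → prefix "qm" already present; 9 new (q, m, n, m, a, m, n, q, a)
  "mannannam" → prefix "ma" already present; 7 new (n, n, a, n, n, a, m)
  "aqqammanqqq" → prefix "aq" already present; 9 new (q, a, m, m, a, n, q, q, q)
  "amamn" → prefix "a" already present; 4 new (m, a, m, n)
  "mamaa" → prefix "ma" already present; 3 new (m, a, a)
  "annmqmnan" → prefix "a" already present; 8 new (n, n, m, q, m, n, a, n)
  "amqaq" → prefix "am" already present; 3 new (q, a, q)
Total nodes = 10 + 9 + 6 + 10 + 3 + 5 + 9 + 9 + 7 + 9 + 4 + 3 + 8 + 3 = 95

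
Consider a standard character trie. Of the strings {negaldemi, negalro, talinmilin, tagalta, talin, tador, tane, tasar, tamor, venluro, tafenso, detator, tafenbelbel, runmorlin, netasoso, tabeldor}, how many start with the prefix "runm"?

Walk to "runm"; the words in its subtree are exactly those with that prefix.
Words under "runm": runmorlin
Count: 1

1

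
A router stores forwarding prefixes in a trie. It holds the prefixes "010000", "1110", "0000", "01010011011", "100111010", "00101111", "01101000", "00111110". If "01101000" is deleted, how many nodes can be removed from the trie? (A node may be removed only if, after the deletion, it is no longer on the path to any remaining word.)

6

Walk "01101000" from the leaf back toward the root, removing each node that no remaining word uses.
The suffix "101000" (6 nodes) is used only by "01101000"; the node for "01" still has the child "0", so pruning stops there.
Nodes removed: 6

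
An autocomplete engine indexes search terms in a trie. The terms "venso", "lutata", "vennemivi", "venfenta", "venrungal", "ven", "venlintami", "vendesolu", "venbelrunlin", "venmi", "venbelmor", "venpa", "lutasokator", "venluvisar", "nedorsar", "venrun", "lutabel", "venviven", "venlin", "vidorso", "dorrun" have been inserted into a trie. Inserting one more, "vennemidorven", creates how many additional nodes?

The longest prefix of "vennemidorven" already in the trie is "vennemi" (length 7).
New nodes needed: |"vennemidorven"| − 7 = 13 − 7 = 6.

6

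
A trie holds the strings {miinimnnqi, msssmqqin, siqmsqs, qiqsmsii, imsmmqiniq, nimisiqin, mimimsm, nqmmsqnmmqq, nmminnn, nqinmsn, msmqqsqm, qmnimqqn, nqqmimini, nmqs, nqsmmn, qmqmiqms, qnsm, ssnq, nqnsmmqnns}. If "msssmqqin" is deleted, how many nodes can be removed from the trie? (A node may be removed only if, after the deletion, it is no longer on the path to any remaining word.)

7

After clearing the end-marker at "msssmqqin", prune upward until reaching a node still needed by another word.
The suffix "ssmqqin" (7 nodes) is used only by "msssmqqin"; the node for "ms" still has the child "m", so pruning stops there.
Nodes removed: 7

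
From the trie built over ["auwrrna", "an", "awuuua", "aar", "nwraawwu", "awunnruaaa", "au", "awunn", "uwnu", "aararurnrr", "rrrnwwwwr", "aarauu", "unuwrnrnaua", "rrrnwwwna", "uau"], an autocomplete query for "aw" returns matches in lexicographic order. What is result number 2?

awunnruaaa

Filter for "aw…" and sort: "awunn", "awunnruaaa", "awuuua"
Position 2: awunnruaaa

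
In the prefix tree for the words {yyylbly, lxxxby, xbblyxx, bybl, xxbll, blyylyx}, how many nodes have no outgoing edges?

Leaves are exactly the stored words that no other stored word extends.
Those words: "blyylyx", "bybl", "lxxxby", "xbblyxx", "xxbll", "yyylbly"
Leaf count: 6

6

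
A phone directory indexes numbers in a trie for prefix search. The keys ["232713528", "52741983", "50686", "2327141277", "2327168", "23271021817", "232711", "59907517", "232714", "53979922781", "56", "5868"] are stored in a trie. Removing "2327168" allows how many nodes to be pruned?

2

Walk "2327168" from the leaf back toward the root, removing each node that no remaining word uses.
The suffix "68" (2 nodes) is used only by "2327168"; the node for "23271" still has the child "3", so pruning stops there.
Nodes removed: 2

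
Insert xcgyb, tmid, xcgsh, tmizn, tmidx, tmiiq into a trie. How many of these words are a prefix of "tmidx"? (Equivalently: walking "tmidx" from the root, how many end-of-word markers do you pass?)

2

Walk "tmidx" from the root; an end-of-word marker is hit whenever a stored word is a prefix of "tmidx".
Prefixes of the query that are stored words: "tmid", "tmidx"
Count: 2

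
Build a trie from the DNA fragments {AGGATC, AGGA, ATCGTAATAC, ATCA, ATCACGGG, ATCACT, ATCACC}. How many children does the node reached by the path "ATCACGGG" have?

The children of the "ATCACGGG" node are the distinct next characters among strings starting with "ATCACGGG".
No stored string extends past "ATCACGGG".
That node has 0 child edges.

0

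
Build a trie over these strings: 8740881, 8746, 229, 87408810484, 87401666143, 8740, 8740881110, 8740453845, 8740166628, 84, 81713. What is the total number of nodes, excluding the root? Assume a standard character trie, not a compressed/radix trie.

Count nodes per top-level branch (shared prefixes stored once):
  '2'-branch (229): 3 nodes
  '8'-branch (81713, 84, 8740, 87401666143, 8740166628, 8740453845, 8740881, 87408810484, 8740881110, 8746): 35 nodes
Sum: 38

38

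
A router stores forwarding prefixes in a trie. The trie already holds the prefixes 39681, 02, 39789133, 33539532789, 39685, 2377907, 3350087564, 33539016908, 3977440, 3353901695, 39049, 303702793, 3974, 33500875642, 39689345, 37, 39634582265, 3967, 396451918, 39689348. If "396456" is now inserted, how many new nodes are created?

1

Walking "396456" from the root, the first 5 characters ("39645") follow existing edges; "6" is the first miss.
So 6 − 5 = 1 new nodes.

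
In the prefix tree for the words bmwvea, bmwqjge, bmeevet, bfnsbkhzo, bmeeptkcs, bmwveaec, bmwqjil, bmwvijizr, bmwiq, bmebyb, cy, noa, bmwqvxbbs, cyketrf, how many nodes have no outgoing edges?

12

A leaf is a node with no children — equivalently, the end of a word that is not a proper prefix of any other stored word.
Those words: "bfnsbkhzo", "bmebyb", "bmeeptkcs", "bmeevet", "bmwiq", "bmwqjge", "bmwqjil", "bmwqvxbbs", "bmwveaec", "bmwvijizr", "cyketrf", "noa"
Leaf count: 12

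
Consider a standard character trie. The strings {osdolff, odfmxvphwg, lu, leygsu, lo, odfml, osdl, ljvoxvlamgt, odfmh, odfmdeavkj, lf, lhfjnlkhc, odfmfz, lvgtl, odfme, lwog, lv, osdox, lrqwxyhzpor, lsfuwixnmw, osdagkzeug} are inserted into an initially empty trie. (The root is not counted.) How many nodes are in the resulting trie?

Trace insertions, counting only characters that open a new branch:
  "osdolff" → 7 new (o, s, d, o, l, f, f)
  "odfmxvphwg" → prefix "o" already present; 9 new (d, f, m, x, v, p, h, w, g)
  "lu" → 2 new (l, u)
  "leygsu" → prefix "l" already present; 5 new (e, y, g, s, u)
  "lo" → prefix "l" already present; 1 new (o)
  "odfml" → prefix "odfm" already present; 1 new (l)
  "osdl" → prefix "osd" already present; 1 new (l)
  "ljvoxvlamgt" → prefix "l" already present; 10 new (j, v, o, x, v, l, a, m, g, t)
  "odfmh" → prefix "odfm" already present; 1 new (h)
  "odfmdeavkj" → prefix "odfm" already present; 6 new (d, e, a, v, k, j)
  "lf" → prefix "l" already present; 1 new (f)
  "lhfjnlkhc" → prefix "l" already present; 8 new (h, f, j, n, l, k, h, c)
  "odfmfz" → prefix "odfm" already present; 2 new (f, z)
  "lvgtl" → prefix "l" already present; 4 new (v, g, t, l)
  "odfme" → prefix "odfm" already present; 1 new (e)
  "lwog" → prefix "l" already present; 3 new (w, o, g)
  "lv" → prefix "lv" already present; 0 new (none)
  "osdox" → prefix "osdo" already present; 1 new (x)
  "lrqwxyhzpor" → prefix "l" already present; 10 new (r, q, w, x, y, h, z, p, o, r)
  "lsfuwixnmw" → prefix "l" already present; 9 new (s, f, u, w, i, x, n, m, w)
  "osdagkzeug" → prefix "osd" already present; 7 new (a, g, k, z, e, u, g)
Total nodes = 7 + 9 + 2 + 5 + 1 + 1 + 1 + 10 + 1 + 6 + 1 + 8 + 2 + 4 + 1 + 3 + 0 + 1 + 10 + 9 + 7 = 89

89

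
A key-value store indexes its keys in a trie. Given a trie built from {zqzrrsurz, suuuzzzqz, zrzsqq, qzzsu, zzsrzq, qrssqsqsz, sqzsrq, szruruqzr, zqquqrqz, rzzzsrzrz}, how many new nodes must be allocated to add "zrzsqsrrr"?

4

"zrzsq" is already a path in the trie; the remaining "srrr" must be added.
Each of the 4 remaining characters creates one node.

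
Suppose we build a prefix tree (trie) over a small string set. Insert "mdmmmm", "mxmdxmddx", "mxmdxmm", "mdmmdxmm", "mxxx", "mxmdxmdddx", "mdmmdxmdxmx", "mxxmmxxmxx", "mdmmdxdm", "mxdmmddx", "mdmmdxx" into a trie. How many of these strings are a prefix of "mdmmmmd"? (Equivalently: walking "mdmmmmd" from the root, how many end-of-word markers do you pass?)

Walk "mdmmmmd" from the root; an end-of-word marker is hit whenever a stored word is a prefix of "mdmmmmd".
Prefixes of the query that are stored words: "mdmmmm"
Count: 1

1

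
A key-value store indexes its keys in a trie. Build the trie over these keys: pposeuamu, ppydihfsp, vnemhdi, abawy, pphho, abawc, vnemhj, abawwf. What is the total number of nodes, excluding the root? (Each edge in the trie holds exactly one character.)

35

Count nodes per top-level branch (shared prefixes stored once):
  'a'-branch (abawc, abawwf, abawy): 8 nodes
  'p'-branch (pphho, pposeuamu, ppydihfsp): 19 nodes
  'v'-branch (vnemhdi, vnemhj): 8 nodes
Sum: 35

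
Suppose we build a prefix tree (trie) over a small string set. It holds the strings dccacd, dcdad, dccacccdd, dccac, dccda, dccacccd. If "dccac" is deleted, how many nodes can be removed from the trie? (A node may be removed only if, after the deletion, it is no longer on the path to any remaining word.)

After clearing the end-marker at "dccac", prune upward until reaching a node still needed by another word.
Every node on "dccac" is still needed (e.g. by "dccacd"), so nothing is freed.
Nodes removed: 0

0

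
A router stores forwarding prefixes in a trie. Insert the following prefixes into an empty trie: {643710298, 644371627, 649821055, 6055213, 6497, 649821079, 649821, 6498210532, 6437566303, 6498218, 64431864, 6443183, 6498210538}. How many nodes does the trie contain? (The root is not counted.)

Insert word by word; a character creates a node only if that edge doesn't already exist:
  "643710298" → 9 new (6, 4, 3, 7, 1, 0, 2, 9, 8)
  "644371627" → prefix "64" already present; 7 new (4, 3, 7, 1, 6, 2, 7)
  "649821055" → prefix "64" already present; 7 new (9, 8, 2, 1, 0, 5, 5)
  "6055213" → prefix "6" already present; 6 new (0, 5, 5, 2, 1, 3)
  "6497" → prefix "649" already present; 1 new (7)
  "649821079" → prefix "6498210" already present; 2 new (7, 9)
  "649821" → prefix "649821" already present; 0 new (none)
  "6498210532" → prefix "64982105" already present; 2 new (3, 2)
  "6437566303" → prefix "6437" already present; 6 new (5, 6, 6, 3, 0, 3)
  "6498218" → prefix "649821" already present; 1 new (8)
  "64431864" → prefix "6443" already present; 4 new (1, 8, 6, 4)
  "6443183" → prefix "644318" already present; 1 new (3)
  "6498210538" → prefix "649821053" already present; 1 new (8)
Total nodes = 9 + 7 + 7 + 6 + 1 + 2 + 0 + 2 + 6 + 1 + 4 + 1 + 1 = 47

47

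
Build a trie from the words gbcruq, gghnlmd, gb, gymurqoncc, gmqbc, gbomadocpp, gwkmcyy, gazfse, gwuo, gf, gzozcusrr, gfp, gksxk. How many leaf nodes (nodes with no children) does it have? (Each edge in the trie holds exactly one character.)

Leaves are exactly the stored words that no other stored word extends.
Those words: "gazfse", "gbcruq", "gbomadocpp", "gfp", "gghnlmd", "gksxk", "gmqbc", "gwkmcyy", "gwuo", "gymurqoncc", "gzozcusrr"
Leaf count: 11

11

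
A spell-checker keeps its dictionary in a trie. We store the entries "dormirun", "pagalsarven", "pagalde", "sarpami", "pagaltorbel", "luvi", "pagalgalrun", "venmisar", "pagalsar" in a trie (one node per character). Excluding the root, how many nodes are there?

52

Count nodes per top-level branch (shared prefixes stored once):
  'd'-branch (dormirun): 8 nodes
  'l'-branch (luvi): 4 nodes
  'p'-branch (pagalde, pagalgalrun, pagalsar, pagalsarven, pagaltorbel): 25 nodes
  's'-branch (sarpami): 7 nodes
  'v'-branch (venmisar): 8 nodes
Sum: 52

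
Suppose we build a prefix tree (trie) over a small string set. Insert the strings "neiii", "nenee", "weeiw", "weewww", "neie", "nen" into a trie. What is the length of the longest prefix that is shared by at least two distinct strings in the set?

3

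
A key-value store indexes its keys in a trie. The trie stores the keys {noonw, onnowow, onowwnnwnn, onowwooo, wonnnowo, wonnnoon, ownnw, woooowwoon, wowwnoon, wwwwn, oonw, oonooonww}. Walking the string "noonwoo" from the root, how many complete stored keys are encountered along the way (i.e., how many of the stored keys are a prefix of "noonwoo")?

1

Walk "noonwoo" from the root; an end-of-word marker is hit whenever a stored word is a prefix of "noonwoo".
Prefixes of the query that are stored words: "noonw"
Count: 1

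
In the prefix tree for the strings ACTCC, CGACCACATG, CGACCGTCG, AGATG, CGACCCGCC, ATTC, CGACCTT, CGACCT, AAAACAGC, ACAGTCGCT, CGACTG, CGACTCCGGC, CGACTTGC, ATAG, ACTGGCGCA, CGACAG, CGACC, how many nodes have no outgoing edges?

Leaves are exactly the stored words that no other stored word extends.
Those words: "AAAACAGC", "ACAGTCGCT", "ACTCC", "ACTGGCGCA", "AGATG", "ATAG", "ATTC", "CGACAG", "CGACCACATG", "CGACCCGCC", "CGACCGTCG", "CGACCTT", "CGACTCCGGC", "CGACTG", "CGACTTGC"
Leaf count: 15

15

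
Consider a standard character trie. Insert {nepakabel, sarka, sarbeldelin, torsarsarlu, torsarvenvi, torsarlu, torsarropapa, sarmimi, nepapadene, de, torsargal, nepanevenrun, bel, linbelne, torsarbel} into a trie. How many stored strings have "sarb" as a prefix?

1

Walk to "sarb"; the words in its subtree are exactly those with that prefix.
Words under "sarb": sarbeldelin
Count: 1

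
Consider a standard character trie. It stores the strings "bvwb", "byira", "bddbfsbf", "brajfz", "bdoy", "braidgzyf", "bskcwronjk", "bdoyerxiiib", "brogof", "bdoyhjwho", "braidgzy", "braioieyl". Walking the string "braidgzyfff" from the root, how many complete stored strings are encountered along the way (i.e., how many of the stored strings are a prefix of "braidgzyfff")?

Traverse "braidgzyfff" character by character; count nodes along the way that are marked as word ends.
Prefixes of the query that are stored words: "braidgzy", "braidgzyf"
Count: 2

2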